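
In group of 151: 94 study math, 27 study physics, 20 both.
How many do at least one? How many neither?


|A∪B| = 94+27-20 = 101
Neither = 151-101 = 50

At least one: 101; Neither: 50


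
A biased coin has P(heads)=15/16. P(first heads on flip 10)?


Geometric: P(X=10) = (1-p)^(k-1)×p = (1/16)^9×15/16 = 15/1099511627776

P(X=10) = 15/1099511627776 ≈ 0.00%


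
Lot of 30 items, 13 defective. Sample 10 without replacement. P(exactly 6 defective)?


Hypergeometric: C(13,6)×C(17,4)/C(30,10)
= 1716×2380/30045015 = 272/2001

P(X=6) = 272/2001 ≈ 13.59%


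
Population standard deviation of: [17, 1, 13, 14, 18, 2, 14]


Mean = 79/7
  (17-79/7)²=1600/49
  (1-79/7)²=5184/49
  (13-79/7)²=144/49
  (14-79/7)²=361/49
  (18-79/7)²=2209/49
  (2-79/7)²=4225/49
  (14-79/7)²=361/49
Σ(x-μ)² = 2012/7
σ² = (2012/7)/7 = 2012/49

σ = √(2012/49) ≈ 6.4079


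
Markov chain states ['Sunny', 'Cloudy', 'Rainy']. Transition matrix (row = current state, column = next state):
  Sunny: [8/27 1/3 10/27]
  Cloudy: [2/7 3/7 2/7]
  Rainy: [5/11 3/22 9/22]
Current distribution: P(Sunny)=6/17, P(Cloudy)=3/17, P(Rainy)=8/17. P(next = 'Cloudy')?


P(next=Cloudy) = Σᵢ P(now=i)×P(i→Cloudy)
= 6/17×1/3 + 3/17×3/7 + 8/17×3/22
= 2/17 + 9/119 + 12/187 = 337/1309

P = 337/1309 ≈ 0.2574


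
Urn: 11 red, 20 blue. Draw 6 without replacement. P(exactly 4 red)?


Hypergeometric: C(11,4)×C(20,2)/C(31,6)
= 330×190/736281 = 20900/245427

P(X=4) = 20900/245427 ≈ 8.52%


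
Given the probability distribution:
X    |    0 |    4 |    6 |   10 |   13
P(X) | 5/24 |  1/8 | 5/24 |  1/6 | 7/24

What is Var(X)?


E[X] = 173/24
E[X²] = 1811/24
Var(X) = E[X²] - (E[X])² = 1811/24 - 29929/576 = 13535/576

Var(X) = 13535/576 ≈ 23.4983


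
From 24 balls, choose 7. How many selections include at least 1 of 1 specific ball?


Complement: C(24,7) - C(23,7) = 346104 - 245157 = 100947

100947


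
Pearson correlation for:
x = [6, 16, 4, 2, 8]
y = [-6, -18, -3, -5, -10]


n=5, Σx=36, Σy=-42, Σxy=-426, Σx²=376, Σy²=494
r = (5×(-426) - 36×(-42))/√((5×376 - 36²)(5×494 - (-42)²))
= -618/√(584×706) = -618/√412304 ≈ -618/642.1090 ≈ -0.9625

r ≈ -0.9625


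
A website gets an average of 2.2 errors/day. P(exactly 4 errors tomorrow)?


Poisson(λ=2.2): P(X=4) = e^(-λ)×λ^k/k!
= e^(-2.2) × 2.2^4 / 4!
≈ 0.1108031584 × 23.4256 / 24 ≈ 0.108151

P(X=4) ≈ 0.108151 ≈ 10.82%


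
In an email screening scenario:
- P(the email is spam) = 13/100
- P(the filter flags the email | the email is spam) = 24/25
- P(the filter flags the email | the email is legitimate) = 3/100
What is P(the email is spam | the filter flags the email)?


Using Bayes' theorem:
P(A|B) = P(B|A)·P(A) / P(B)

P(the filter flags the email) = 24/25 × 13/100 + 3/100 × 87/100
= 78/625 + 261/10000 = 1509/10000

P(the email is spam|the filter flags the email) = (78/625) / (1509/10000) = 416/503

P(the email is spam|the filter flags the email) = 416/503 ≈ 82.70%


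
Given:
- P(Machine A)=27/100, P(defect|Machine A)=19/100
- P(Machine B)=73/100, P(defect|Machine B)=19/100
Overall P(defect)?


P(B) = Σ P(B|Aᵢ)×P(Aᵢ)
  19/100×27/100 = 513/10000
  19/100×73/100 = 1387/10000
Sum = 19/100

P(defect) = 19/100 ≈ 19.00%


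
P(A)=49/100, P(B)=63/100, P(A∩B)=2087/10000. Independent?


P(A)×P(B) = 3087/10000
P(A∩B) = 2087/10000
Not equal → NOT independent

No, not independent


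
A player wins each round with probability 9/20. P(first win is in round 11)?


Geometric: P(X=11) = (1-p)^(k-1)×p = (11/20)^10×9/20 = 233436821409/204800000000000

P(X=11) = 233436821409/204800000000000 ≈ 0.11%


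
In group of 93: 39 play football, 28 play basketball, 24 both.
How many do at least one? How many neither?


|A∪B| = 39+28-24 = 43
Neither = 93-43 = 50

At least one: 43; Neither: 50


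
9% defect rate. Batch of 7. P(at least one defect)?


P(all good) = (91/100)^7 = 51676101935731/100000000000000
P(≥1 defect) = 48323898064269/100000000000000

P = 48323898064269/100000000000000 ≈ 48.32%


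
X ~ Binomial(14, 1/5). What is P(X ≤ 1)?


P(X ≤ 1) = Σ P(X=i) for i=0..1
P(X=0) = 268435456/6103515625
P(X=1) = 939524096/6103515625
Sum = 1207959552/6103515625

P(X ≤ 1) = 1207959552/6103515625 ≈ 19.79%


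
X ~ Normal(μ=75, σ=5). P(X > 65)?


z = (65-75)/5 = -2.0
P(X > 65) = 1 - P(Z ≤ -2.0) = 1 - 0.0228 = 0.9772

P(X > 65) ≈ 0.9772


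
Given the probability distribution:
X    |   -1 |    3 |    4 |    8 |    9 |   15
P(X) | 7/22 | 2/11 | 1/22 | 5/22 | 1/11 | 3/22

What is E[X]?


E[X] = Σ x·P(X=x)
= (-1)×(7/22) + (3)×(2/11) + (4)×(1/22) + (8)×(5/22) + (9)×(1/11) + (15)×(3/22)
= 56/11

E[X] = 56/11


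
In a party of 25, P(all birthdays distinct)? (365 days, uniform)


P(all different) = Π(365-i)/365 for i=0..24
= (365/365)×(364/365)×...×(341/365)
= 0.431300

P ≈ 0.4313 ≈ 43.13%


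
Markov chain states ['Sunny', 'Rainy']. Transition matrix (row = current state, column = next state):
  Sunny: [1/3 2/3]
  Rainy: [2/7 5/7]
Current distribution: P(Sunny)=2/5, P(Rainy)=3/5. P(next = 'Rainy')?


P(next=Rainy) = Σᵢ P(now=i)×P(i→Rainy)
= 2/5×2/3 + 3/5×5/7
= 4/15 + 3/7 = 73/105

P = 73/105 ≈ 0.6952


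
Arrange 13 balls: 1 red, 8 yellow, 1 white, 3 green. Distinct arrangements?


13!/(1!×8!×1!×3!) = 25740

25740


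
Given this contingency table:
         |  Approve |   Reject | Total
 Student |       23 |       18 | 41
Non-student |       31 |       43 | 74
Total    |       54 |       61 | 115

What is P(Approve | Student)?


P(Approve | Student) = 23/(23+18) = 23/41

P(Approve|Student) = 23/41 ≈ 56.10%


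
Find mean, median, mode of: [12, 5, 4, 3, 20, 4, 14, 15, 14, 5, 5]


Sorted: [3, 4, 4, 5, 5, 5, 12, 14, 14, 15, 20]
Mean = 101/11
Median = 5
Freq: {12: 1, 5: 3, 4: 2, 3: 1, 20: 1, 14: 2, 15: 1}
Mode: [5]

Mean=101/11, Median=5, Mode=5


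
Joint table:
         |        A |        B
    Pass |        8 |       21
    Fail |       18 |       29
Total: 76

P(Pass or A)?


P(Pass∨A) = P(Pass) + P(A) - P(Pass∧A)
= (29 + 26 - 8)/76 = 47/76

P = 47/76 ≈ 61.84%


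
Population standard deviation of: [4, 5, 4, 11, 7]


Mean = 31/5
  (4-31/5)²=121/25
  (5-31/5)²=36/25
  (4-31/5)²=121/25
  (11-31/5)²=576/25
  (7-31/5)²=16/25
Σ(x-μ)² = 174/5
σ² = (174/5)/5 = 174/25

σ = √(174/25) ≈ 2.6382


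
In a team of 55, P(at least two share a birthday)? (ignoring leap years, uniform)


P(all different) = Π(365-i)/365 for i=0..54
= 0.013738
P(match) = 1 - 0.013738 = 0.986262

P ≈ 0.9863 ≈ 98.63%


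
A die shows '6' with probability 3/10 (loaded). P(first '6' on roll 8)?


Geometric: P(X=8) = (1-p)^(k-1)×p = (7/10)^7×3/10 = 2470629/100000000

P(X=8) = 2470629/100000000 ≈ 2.47%


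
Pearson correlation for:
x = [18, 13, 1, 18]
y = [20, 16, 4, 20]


n=4, Σx=50, Σy=60, Σxy=932, Σx²=818, Σy²=1072
r = (4×932 - 50×60)/√((4×818 - 50²)(4×1072 - 60²))
= 728/√(772×688) = 728/√531136 ≈ 728/728.7908 ≈ 0.9989

r ≈ 0.9989


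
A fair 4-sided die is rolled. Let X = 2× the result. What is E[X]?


E[die] = (1+4)/2 = 5/2
E[X] = 2 × 5/2 = 5

E[X] = 5


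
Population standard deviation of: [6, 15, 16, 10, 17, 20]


Mean = 84/6 = 14
  (6-14)²=64
  (15-14)²=1
  (16-14)²=4
  (10-14)²=16
  (17-14)²=9
  (20-14)²=36
Σ(x-μ)² = 130
σ² = 130/6 = 65/3

σ = √(65/3) ≈ 4.6547


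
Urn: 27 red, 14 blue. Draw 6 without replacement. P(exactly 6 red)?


Hypergeometric: C(27,6)×C(14,0)/C(41,6)
= 296010×1/4496388 = 3795/57646

P(X=6) = 3795/57646 ≈ 6.58%


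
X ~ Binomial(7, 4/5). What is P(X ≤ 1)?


P(X ≤ 1) = Σ P(X=i) for i=0..1
P(X=0) = 1/78125
P(X=1) = 28/78125
Sum = 29/78125

P(X ≤ 1) = 29/78125 ≈ 0.04%


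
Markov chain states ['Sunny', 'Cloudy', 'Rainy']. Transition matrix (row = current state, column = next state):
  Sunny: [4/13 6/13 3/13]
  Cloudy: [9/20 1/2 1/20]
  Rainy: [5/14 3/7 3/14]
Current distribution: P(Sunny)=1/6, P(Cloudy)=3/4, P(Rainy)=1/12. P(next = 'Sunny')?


P(next=Sunny) = Σᵢ P(now=i)×P(i→Sunny)
= 1/6×4/13 + 3/4×9/20 + 1/12×5/14
= 2/39 + 27/80 + 5/168 = 3047/7280

P = 3047/7280 ≈ 0.4185


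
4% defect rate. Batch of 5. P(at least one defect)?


P(all good) = (24/25)^5 = 7962624/9765625
P(≥1 defect) = 1803001/9765625

P = 1803001/9765625 ≈ 18.46%


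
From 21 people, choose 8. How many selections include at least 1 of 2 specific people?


Complement: C(21,8) - C(19,8) = 203490 - 75582 = 127908

127908


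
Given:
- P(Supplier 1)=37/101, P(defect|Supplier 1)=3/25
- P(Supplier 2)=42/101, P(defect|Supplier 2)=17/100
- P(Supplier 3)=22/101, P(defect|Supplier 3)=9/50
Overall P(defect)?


P(B) = Σ P(B|Aᵢ)×P(Aᵢ)
  3/25×37/101 = 111/2525
  17/100×42/101 = 357/5050
  9/50×22/101 = 99/2525
Sum = 777/5050

P(defect) = 777/5050 ≈ 15.39%


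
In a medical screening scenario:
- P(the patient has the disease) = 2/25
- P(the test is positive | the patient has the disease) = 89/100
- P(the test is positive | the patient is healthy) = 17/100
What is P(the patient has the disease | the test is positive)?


Using Bayes' theorem:
P(A|B) = P(B|A)·P(A) / P(B)

P(the test is positive) = 89/100 × 2/25 + 17/100 × 23/25
= 89/1250 + 391/2500 = 569/2500

P(the patient has the disease|the test is positive) = (89/1250) / (569/2500) = 178/569

P(the patient has the disease|the test is positive) = 178/569 ≈ 31.28%


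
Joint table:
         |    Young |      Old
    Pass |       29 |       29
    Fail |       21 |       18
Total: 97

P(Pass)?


P(Pass) = (29+29)/97 = 58/97

P(Pass) = 58/97 ≈ 59.79%


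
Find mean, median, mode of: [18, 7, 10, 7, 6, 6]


Sorted: [6, 6, 7, 7, 10, 18]
Mean = 54/6 = 9
Median = 7
Freq: {18: 1, 7: 2, 10: 1, 6: 2}
Mode: [6, 7]

Mean=9, Median=7, Mode=[6, 7]


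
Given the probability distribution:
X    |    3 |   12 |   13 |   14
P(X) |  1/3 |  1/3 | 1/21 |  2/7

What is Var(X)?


E[X] = 202/21
E[X²] = 2416/21
Var(X) = E[X²] - (E[X])² = 2416/21 - 40804/441 = 9932/441

Var(X) = 9932/441 ≈ 22.5215


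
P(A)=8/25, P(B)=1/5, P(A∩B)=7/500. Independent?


P(A)×P(B) = 8/125
P(A∩B) = 7/500
Not equal → NOT independent

No, not independent


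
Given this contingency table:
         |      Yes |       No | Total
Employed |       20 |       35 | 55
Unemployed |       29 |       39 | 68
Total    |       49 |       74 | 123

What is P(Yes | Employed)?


P(Yes | Employed) = 20/(20+35) = 20/55 = 4/11

P(Yes|Employed) = 4/11 ≈ 36.36%


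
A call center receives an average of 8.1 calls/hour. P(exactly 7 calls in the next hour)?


Poisson(λ=8.1): P(X=7) = e^(-λ)×λ^k/k!
= e^(-8.1) × 8.1^7 / 7!
≈ 0.0003035391381 × 2287679.2455 / 5040 ≈ 0.137778

P(X=7) ≈ 0.137778 ≈ 13.78%


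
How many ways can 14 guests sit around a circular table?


Circular arrangements of 14 distinct objects: fix one position to break rotational symmetry.
(n-1)! = 13! = 6227020800

6227020800


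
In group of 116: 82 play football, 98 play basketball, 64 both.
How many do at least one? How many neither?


|A∪B| = 82+98-64 = 116
Neither = 116-116 = 0

At least one: 116; Neither: 0


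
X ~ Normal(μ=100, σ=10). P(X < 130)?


z = (130-100)/10 = 3.0
P(Z < 3.0) = 0.9987

P(X < 130) ≈ 0.9987


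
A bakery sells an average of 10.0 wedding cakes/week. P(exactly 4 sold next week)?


Poisson(λ=10.0): P(X=4) = e^(-λ)×λ^k/k!
= e^(-10.0) × 10.0^4 / 4!
≈ 4.539992976e-05 × 10000 / 24 ≈ 0.018917

P(X=4) ≈ 0.018917 ≈ 1.89%


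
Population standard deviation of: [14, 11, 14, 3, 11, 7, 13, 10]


Mean = 83/8
  (14-83/8)²=841/64
  (11-83/8)²=25/64
  (14-83/8)²=841/64
  (3-83/8)²=3481/64
  (11-83/8)²=25/64
  (7-83/8)²=729/64
  (13-83/8)²=441/64
  (10-83/8)²=9/64
Σ(x-μ)² = 799/8
σ² = (799/8)/8 = 799/64

σ = √(799/64) ≈ 3.5333


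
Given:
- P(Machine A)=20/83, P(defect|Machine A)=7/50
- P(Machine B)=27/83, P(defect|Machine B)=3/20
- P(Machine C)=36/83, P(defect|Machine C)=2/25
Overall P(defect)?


P(B) = Σ P(B|Aᵢ)×P(Aᵢ)
  7/50×20/83 = 14/415
  3/20×27/83 = 81/1660
  2/25×36/83 = 72/2075
Sum = 973/8300

P(defect) = 973/8300 ≈ 11.72%


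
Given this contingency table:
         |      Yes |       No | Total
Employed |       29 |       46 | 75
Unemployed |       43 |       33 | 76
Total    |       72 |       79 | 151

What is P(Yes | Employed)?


P(Yes | Employed) = 29/(29+46) = 29/75

P(Yes|Employed) = 29/75 ≈ 38.67%


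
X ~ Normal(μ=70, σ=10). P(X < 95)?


z = (95-70)/10 = 2.5
P(Z < 2.5) = 0.9938

P(X < 95) ≈ 0.9938


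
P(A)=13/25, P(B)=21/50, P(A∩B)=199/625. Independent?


P(A)×P(B) = 273/1250
P(A∩B) = 199/625
Not equal → NOT independent

No, not independent


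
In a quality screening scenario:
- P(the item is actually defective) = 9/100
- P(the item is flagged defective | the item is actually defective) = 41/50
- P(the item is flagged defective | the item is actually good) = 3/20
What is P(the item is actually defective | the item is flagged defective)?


Using Bayes' theorem:
P(A|B) = P(B|A)·P(A) / P(B)

P(the item is flagged defective) = 41/50 × 9/100 + 3/20 × 91/100
= 369/5000 + 273/2000 = 2103/10000

P(the item is actually defective|the item is flagged defective) = (369/5000) / (2103/10000) = 246/701

P(the item is actually defective|the item is flagged defective) = 246/701 ≈ 35.09%


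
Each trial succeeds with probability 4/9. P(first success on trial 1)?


Geometric: P(X=1) = (1-p)^(k-1)×p = (5/9)^0×4/9 = 4/9

P(X=1) = 4/9 ≈ 44.44%


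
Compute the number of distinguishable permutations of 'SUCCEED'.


Letters: 7, freq: {'S': 1, 'U': 1, 'C': 2, 'E': 2, 'D': 1}
7!/(1!×1!×2!×2!×1!) = 5040/4 = 1260

1260


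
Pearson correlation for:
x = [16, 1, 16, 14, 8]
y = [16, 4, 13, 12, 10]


n=5, Σx=55, Σy=55, Σxy=716, Σx²=773, Σy²=685
r = (5×716 - 55×55)/√((5×773 - 55²)(5×685 - 55²))
= 555/√(840×400) = 555/√336000 ≈ 555/579.6551 ≈ 0.9575

r ≈ 0.9575


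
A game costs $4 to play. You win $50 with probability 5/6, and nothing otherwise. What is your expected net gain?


E[gain] = (50-4)×5/6 + (-4)×1/6
= 115/3 - 2/3 = 113/3

Expected net gain = $113/3 ≈ $37.67


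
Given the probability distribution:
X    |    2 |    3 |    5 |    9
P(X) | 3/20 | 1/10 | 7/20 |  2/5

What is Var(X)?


E[X] = 119/20
E[X²] = 853/20
Var(X) = E[X²] - (E[X])² = 853/20 - 14161/400 = 2899/400

Var(X) = 2899/400 ≈ 7.2475


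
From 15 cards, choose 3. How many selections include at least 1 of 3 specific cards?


Complement: C(15,3) - C(12,3) = 455 - 220 = 235

235


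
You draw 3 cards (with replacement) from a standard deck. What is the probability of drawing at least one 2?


P(not a 2) = 48/52 = 12/13
P(none in 3 draws) = (12/13)^3 = 1728/2197
P(≥1 2) = 1 - 1728/2197 = 469/2197

P = 469/2197 ≈ 21.35%


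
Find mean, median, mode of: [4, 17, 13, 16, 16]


Sorted: [4, 13, 16, 16, 17]
Mean = 66/5
Median = 16
Freq: {4: 1, 17: 1, 13: 1, 16: 2}
Mode: [16]

Mean=66/5, Median=16, Mode=16


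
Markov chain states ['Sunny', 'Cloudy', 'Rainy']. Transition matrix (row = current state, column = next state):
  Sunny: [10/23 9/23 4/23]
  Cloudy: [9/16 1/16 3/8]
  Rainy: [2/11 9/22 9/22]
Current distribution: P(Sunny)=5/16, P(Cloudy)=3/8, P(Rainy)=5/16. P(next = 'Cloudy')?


P(next=Cloudy) = Σᵢ P(now=i)×P(i→Cloudy)
= 5/16×9/23 + 3/8×1/16 + 5/16×9/22
= 45/368 + 3/128 + 45/352 = 8859/32384

P = 8859/32384 ≈ 0.2736


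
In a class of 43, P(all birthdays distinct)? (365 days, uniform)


P(all different) = Π(365-i)/365 for i=0..42
= (365/365)×(364/365)×...×(323/365)
= 0.076077

P ≈ 0.0761 ≈ 7.61%


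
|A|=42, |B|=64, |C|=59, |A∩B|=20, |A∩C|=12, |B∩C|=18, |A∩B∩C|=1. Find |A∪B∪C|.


|A∪B∪C| = 42+64+59-20-12-18+1 = 116

|A∪B∪C| = 116


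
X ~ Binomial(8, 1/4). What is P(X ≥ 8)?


P(X ≥ 8) = Σ P(X=i) for i=8..8
P(X=8) = 1/65536
Sum = 1/65536

P(X ≥ 8) = 1/65536 ≈ 0.00%


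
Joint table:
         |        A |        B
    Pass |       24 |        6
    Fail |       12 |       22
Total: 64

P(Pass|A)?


P(Pass|A) = 24/(24+12) = 24/36 = 2/3

P = 2/3 ≈ 66.67%


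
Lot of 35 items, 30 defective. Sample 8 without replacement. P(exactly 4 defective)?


Hypergeometric: C(30,4)×C(5,4)/C(35,8)
= 27405×5/23535820 = 135/23188

P(X=4) = 135/23188 ≈ 0.58%


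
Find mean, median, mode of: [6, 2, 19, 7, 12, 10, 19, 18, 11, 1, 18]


Sorted: [1, 2, 6, 7, 10, 11, 12, 18, 18, 19, 19]
Mean = 123/11
Median = 11
Freq: {6: 1, 2: 1, 19: 2, 7: 1, 12: 1, 10: 1, 18: 2, 11: 1, 1: 1}
Mode: [18, 19]

Mean=123/11, Median=11, Mode=[18, 19]


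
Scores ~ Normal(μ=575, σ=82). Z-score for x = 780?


z = (x - μ)/σ = (780 - 575)/82 = 2.5

z = 2.5


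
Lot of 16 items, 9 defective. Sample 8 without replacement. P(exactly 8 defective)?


Hypergeometric: C(9,8)×C(7,0)/C(16,8)
= 9×1/12870 = 1/1430

P(X=8) = 1/1430 ≈ 0.07%


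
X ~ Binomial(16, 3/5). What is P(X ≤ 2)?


P(X ≤ 2) = Σ P(X=i) for i=0..2
P(X=0) = 65536/152587890625
P(X=1) = 1572864/152587890625
P(X=2) = 3538944/30517578125
Sum = 3866624/30517578125

P(X ≤ 2) = 3866624/30517578125 ≈ 0.01%


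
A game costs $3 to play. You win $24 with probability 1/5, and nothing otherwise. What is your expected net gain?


E[gain] = (24-3)×1/5 + (-3)×4/5
= 21/5 - 12/5 = 9/5

Expected net gain = $9/5 ≈ $1.80


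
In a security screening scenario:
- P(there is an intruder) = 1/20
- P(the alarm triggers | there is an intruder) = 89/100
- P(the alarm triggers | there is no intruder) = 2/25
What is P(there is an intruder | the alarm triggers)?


Using Bayes' theorem:
P(A|B) = P(B|A)·P(A) / P(B)

P(the alarm triggers) = 89/100 × 1/20 + 2/25 × 19/20
= 89/2000 + 19/250 = 241/2000

P(there is an intruder|the alarm triggers) = (89/2000) / (241/2000) = 89/241

P(there is an intruder|the alarm triggers) = 89/241 ≈ 36.93%


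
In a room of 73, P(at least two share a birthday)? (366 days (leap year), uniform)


P(all different) = Π(366-i)/366 for i=0..72
= 0.000449
P(match) = 1 - 0.000449 = 0.999551

P ≈ 0.9996 ≈ 99.96%


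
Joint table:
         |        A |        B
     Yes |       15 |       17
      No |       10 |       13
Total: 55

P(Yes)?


P(Yes) = (15+17)/55 = 32/55

P(Yes) = 32/55 ≈ 58.18%


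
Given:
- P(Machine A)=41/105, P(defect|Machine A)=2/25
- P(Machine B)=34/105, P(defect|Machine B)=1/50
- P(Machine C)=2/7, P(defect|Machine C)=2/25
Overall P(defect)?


P(B) = Σ P(B|Aᵢ)×P(Aᵢ)
  2/25×41/105 = 82/2625
  1/50×34/105 = 17/2625
  2/25×2/7 = 4/175
Sum = 53/875

P(defect) = 53/875 ≈ 6.06%


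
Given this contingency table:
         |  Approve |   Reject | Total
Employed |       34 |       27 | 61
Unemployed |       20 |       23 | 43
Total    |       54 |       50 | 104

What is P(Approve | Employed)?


P(Approve | Employed) = 34/(34+27) = 34/61

P(Approve|Employed) = 34/61 ≈ 55.74%


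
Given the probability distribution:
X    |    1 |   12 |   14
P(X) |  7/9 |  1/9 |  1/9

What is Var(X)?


E[X] = 11/3
E[X²] = 347/9
Var(X) = E[X²] - (E[X])² = 347/9 - 121/9 = 226/9

Var(X) = 226/9 ≈ 25.1111


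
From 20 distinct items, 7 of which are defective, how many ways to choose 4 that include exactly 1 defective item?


Choose 1 of the 7 defective items and 3 of the other 13 items:
C(7,1)×C(13,3) = 7×286 = 2002

2002


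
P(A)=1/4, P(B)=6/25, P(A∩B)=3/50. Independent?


P(A)×P(B) = 3/50
P(A∩B) = 3/50
Equal ✓ → Independent

Yes, independent


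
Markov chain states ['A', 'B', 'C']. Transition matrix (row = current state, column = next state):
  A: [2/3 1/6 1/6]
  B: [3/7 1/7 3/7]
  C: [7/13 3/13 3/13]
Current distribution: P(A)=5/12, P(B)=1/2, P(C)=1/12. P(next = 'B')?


P(next=B) = Σᵢ P(now=i)×P(i→B)
= 5/12×1/6 + 1/2×1/7 + 1/12×3/13
= 5/72 + 1/14 + 1/52 = 1049/6552

P = 1049/6552 ≈ 0.1601


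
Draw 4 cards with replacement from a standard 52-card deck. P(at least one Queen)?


P(not a Queen) = 48/52 = 12/13
P(none in 4 draws) = (12/13)^4 = 20736/28561
P(≥1 Queen) = 1 - 20736/28561 = 7825/28561

P = 7825/28561 ≈ 27.40%


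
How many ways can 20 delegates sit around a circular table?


Circular arrangements of 20 distinct objects: fix one position to break rotational symmetry.
(n-1)! = 19! = 121645100408832000

121645100408832000


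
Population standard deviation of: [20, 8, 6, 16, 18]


Mean = 68/5
  (20-68/5)²=1024/25
  (8-68/5)²=784/25
  (6-68/5)²=1444/25
  (16-68/5)²=144/25
  (18-68/5)²=484/25
Σ(x-μ)² = 776/5
σ² = (776/5)/5 = 776/25

σ = √(776/25) ≈ 5.5714


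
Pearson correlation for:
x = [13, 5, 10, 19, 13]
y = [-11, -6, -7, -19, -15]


n=5, Σx=60, Σy=-58, Σxy=-799, Σx²=824, Σy²=792
r = (5×(-799) - 60×(-58))/√((5×824 - 60²)(5×792 - (-58)²))
= -515/√(520×596) = -515/√309920 ≈ -515/556.7046 ≈ -0.9251

r ≈ -0.9251


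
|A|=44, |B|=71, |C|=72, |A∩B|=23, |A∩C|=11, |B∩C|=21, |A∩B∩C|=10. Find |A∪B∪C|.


|A∪B∪C| = 44+71+72-23-11-21+10 = 142

|A∪B∪C| = 142


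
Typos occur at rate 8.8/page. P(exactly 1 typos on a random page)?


Poisson(λ=8.8): P(X=1) = e^(-λ)×λ^k/k!
= e^(-8.8) × 8.8^1 / 1!
≈ 0.0001507330751 × 8.8 / 1 ≈ 0.001326

P(X=1) ≈ 0.001326 ≈ 0.13%


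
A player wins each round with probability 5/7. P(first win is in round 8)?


Geometric: P(X=8) = (1-p)^(k-1)×p = (2/7)^7×5/7 = 640/5764801

P(X=8) = 640/5764801 ≈ 0.01%


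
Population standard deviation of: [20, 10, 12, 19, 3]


Mean = 64/5
  (20-64/5)²=1296/25
  (10-64/5)²=196/25
  (12-64/5)²=16/25
  (19-64/5)²=961/25
  (3-64/5)²=2401/25
Σ(x-μ)² = 974/5
σ² = (974/5)/5 = 974/25

σ = √(974/25) ≈ 6.2418


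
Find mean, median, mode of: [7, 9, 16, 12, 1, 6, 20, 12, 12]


Sorted: [1, 6, 7, 9, 12, 12, 12, 16, 20]
Mean = 95/9
Median = 12
Freq: {7: 1, 9: 1, 16: 1, 12: 3, 1: 1, 6: 1, 20: 1}
Mode: [12]

Mean=95/9, Median=12, Mode=12


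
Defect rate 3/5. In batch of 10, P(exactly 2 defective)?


Binomial: P(X=2) = C(10,2)×p^2×(1-p)^8
= 45 × 9/25 × 256/390625 = 20736/1953125

P(X=2) = 20736/1953125 ≈ 1.06%


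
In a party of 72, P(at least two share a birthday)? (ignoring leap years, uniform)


P(all different) = Π(365-i)/365 for i=0..71
= 0.000547
P(match) = 1 - 0.000547 = 0.999453

P ≈ 0.9995 ≈ 99.95%


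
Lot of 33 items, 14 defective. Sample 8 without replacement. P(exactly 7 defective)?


Hypergeometric: C(14,7)×C(19,1)/C(33,8)
= 3432×19/13884156 = 38/8091

P(X=7) = 38/8091 ≈ 0.47%


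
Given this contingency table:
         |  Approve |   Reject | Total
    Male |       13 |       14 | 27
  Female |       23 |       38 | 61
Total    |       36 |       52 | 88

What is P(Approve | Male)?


P(Approve | Male) = 13/(13+14) = 13/27

P(Approve|Male) = 13/27 ≈ 48.15%


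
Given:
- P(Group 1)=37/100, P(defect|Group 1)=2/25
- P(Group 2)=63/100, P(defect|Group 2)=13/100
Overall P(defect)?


P(B) = Σ P(B|Aᵢ)×P(Aᵢ)
  2/25×37/100 = 37/1250
  13/100×63/100 = 819/10000
Sum = 223/2000

P(defect) = 223/2000 ≈ 11.15%


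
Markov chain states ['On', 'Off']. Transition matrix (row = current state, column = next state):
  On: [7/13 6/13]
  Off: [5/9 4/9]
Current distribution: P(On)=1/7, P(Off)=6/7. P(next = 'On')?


P(next=On) = Σᵢ P(now=i)×P(i→On)
= 1/7×7/13 + 6/7×5/9
= 1/13 + 10/21 = 151/273

P = 151/273 ≈ 0.5531


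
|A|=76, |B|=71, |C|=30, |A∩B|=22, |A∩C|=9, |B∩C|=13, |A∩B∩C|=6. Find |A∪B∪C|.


|A∪B∪C| = 76+71+30-22-9-13+6 = 139

|A∪B∪C| = 139


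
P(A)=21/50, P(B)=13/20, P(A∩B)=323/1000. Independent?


P(A)×P(B) = 273/1000
P(A∩B) = 323/1000
Not equal → NOT independent

No, not independent


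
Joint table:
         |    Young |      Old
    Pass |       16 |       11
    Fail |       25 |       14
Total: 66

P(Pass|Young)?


P(Pass|Young) = 16/(16+25) = 16/41

P = 16/41 ≈ 39.02%


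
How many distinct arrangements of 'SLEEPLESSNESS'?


Letters: 13, freq: {'S': 5, 'L': 2, 'E': 4, 'P': 1, 'N': 1}
13!/(5!×2!×4!×1!×1!) = 6227020800/5760 = 1081080

1081080


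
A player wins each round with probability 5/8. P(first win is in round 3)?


Geometric: P(X=3) = (1-p)^(k-1)×p = (3/8)^2×5/8 = 45/512

P(X=3) = 45/512 ≈ 8.79%


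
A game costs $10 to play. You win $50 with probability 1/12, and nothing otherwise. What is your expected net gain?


E[gain] = (50-10)×1/12 + (-10)×11/12
= 10/3 - 55/6 = -35/6

Expected net gain = $-35/6 ≈ $-5.83


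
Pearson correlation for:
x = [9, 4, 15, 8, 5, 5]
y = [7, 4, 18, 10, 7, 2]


n=6, Σx=46, Σy=48, Σxy=474, Σx²=436, Σy²=542
r = (6×474 - 46×48)/√((6×436 - 46²)(6×542 - 48²))
= 636/√(500×948) = 636/√474000 ≈ 636/688.4766 ≈ 0.9238

r ≈ 0.9238


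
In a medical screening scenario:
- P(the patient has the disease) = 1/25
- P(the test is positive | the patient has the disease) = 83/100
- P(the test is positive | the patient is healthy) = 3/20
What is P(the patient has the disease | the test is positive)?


Using Bayes' theorem:
P(A|B) = P(B|A)·P(A) / P(B)

P(the test is positive) = 83/100 × 1/25 + 3/20 × 24/25
= 83/2500 + 18/125 = 443/2500

P(the patient has the disease|the test is positive) = (83/2500) / (443/2500) = 83/443

P(the patient has the disease|the test is positive) = 83/443 ≈ 18.74%


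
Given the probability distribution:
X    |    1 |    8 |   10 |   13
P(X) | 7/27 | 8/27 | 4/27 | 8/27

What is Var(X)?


E[X] = 215/27
E[X²] = 757/9
Var(X) = E[X²] - (E[X])² = 757/9 - 46225/729 = 15092/729

Var(X) = 15092/729 ≈ 20.7023


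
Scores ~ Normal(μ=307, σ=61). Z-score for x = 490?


z = (x - μ)/σ = (490 - 307)/61 = 3.0

z = 3.0


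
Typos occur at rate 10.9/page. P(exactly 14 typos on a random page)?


Poisson(λ=10.9): P(X=14) = e^(-λ)×λ^k/k!
= e^(-10.9) × 10.9^14 / 14!
≈ 1.8458234e-05 × 3.34172702724e+14 / 87178291200 ≈ 0.070754

P(X=14) ≈ 0.070754 ≈ 7.08%


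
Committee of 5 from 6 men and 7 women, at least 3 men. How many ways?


Count by #men:
  3M,2W: C(6,3)×C(7,2)=420
  4M,1W: C(6,4)×C(7,1)=105
  5M,0W: C(6,5)×C(7,0)=6
Total = 531

531


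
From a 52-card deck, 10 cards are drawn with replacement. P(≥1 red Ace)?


P(not a red Ace) = 50/52 = 25/26
P(none in 10 draws) = (25/26)^10 = 95367431640625/141167095653376
P(≥1 red Ace) = 1 - 95367431640625/141167095653376 = 45799664012751/141167095653376

P = 45799664012751/141167095653376 ≈ 32.44%


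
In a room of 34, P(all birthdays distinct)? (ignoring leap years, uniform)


P(all different) = Π(365-i)/365 for i=0..33
= (365/365)×(364/365)×...×(332/365)
= 0.204683

P ≈ 0.2047 ≈ 20.47%


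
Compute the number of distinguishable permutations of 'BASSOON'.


Letters: 7, freq: {'B': 1, 'A': 1, 'S': 2, 'O': 2, 'N': 1}
7!/(1!×1!×2!×2!×1!) = 5040/4 = 1260

1260


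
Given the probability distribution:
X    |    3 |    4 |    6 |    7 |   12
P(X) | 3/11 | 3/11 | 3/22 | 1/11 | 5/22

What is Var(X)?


E[X] = 67/11
E[X²] = 538/11
Var(X) = E[X²] - (E[X])² = 538/11 - 4489/121 = 1429/121

Var(X) = 1429/121 ≈ 11.8099


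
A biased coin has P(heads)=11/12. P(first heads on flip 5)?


Geometric: P(X=5) = (1-p)^(k-1)×p = (1/12)^4×11/12 = 11/248832

P(X=5) = 11/248832 ≈ 0.00%


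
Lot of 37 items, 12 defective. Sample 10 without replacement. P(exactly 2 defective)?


Hypergeometric: C(12,2)×C(25,8)/C(37,10)
= 66×1081575/348330136 = 3244725/15833188

P(X=2) = 3244725/15833188 ≈ 20.49%


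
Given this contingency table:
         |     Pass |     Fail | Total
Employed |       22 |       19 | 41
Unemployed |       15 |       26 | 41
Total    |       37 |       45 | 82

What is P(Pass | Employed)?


P(Pass | Employed) = 22/(22+19) = 22/41

P(Pass|Employed) = 22/41 ≈ 53.66%


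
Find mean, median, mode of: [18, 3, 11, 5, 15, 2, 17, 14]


Sorted: [2, 3, 5, 11, 14, 15, 17, 18]
Mean = 85/8
Median = 25/2
Freq: {18: 1, 3: 1, 11: 1, 5: 1, 15: 1, 2: 1, 17: 1, 14: 1}
Mode: No mode

Mean=85/8, Median=25/2, Mode=No mode


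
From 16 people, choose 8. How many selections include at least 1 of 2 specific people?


Complement: C(16,8) - C(14,8) = 12870 - 3003 = 9867

9867


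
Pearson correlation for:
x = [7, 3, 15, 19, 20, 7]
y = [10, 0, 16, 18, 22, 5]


n=6, Σx=71, Σy=71, Σxy=1127, Σx²=1093, Σy²=1189
r = (6×1127 - 71×71)/√((6×1093 - 71²)(6×1189 - 71²))
= 1721/√(1517×2093) = 1721/√3175081 ≈ 1721/1781.8757 ≈ 0.9658

r ≈ 0.9658


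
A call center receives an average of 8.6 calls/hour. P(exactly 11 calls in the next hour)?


Poisson(λ=8.6): P(X=11) = e^(-λ)×λ^k/k!
= e^(-8.6) × 8.6^11 / 11!
≈ 0.0001841057937 × 19031935784.4 / 39916800 ≈ 0.087780

P(X=11) ≈ 0.087780 ≈ 8.78%


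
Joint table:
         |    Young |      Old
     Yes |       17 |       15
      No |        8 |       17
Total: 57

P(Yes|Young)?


P(Yes|Young) = 17/(17+8) = 17/25

P = 17/25 ≈ 68.00%


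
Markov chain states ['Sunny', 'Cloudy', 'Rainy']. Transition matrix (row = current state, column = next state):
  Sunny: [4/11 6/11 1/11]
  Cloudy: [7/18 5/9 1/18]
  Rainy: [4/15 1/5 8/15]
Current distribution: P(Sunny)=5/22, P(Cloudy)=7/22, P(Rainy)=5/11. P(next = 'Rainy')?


P(next=Rainy) = Σᵢ P(now=i)×P(i→Rainy)
= 5/22×1/11 + 7/22×1/18 + 5/11×8/15
= 5/242 + 7/396 + 8/33 = 1223/4356

P = 1223/4356 ≈ 0.2808


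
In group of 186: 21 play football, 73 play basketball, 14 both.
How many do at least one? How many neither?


|A∪B| = 21+73-14 = 80
Neither = 186-80 = 106

At least one: 80; Neither: 106


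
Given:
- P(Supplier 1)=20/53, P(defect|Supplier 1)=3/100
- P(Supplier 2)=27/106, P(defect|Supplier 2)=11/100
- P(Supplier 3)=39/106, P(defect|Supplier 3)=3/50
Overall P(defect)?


P(B) = Σ P(B|Aᵢ)×P(Aᵢ)
  3/100×20/53 = 3/265
  11/100×27/106 = 297/10600
  3/50×39/106 = 117/5300
Sum = 651/10600

P(defect) = 651/10600 ≈ 6.14%


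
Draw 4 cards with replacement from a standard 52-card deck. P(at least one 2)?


P(not a 2) = 48/52 = 12/13
P(none in 4 draws) = (12/13)^4 = 20736/28561
P(≥1 2) = 1 - 20736/28561 = 7825/28561

P = 7825/28561 ≈ 27.40%


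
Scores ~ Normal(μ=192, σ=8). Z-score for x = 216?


z = (x - μ)/σ = (216 - 192)/8 = 3.0

z = 3.0


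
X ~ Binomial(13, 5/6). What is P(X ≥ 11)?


P(X ≥ 11) = Σ P(X=i) for i=11..13
P(X=11) = 634765625/2176782336
P(X=12) = 3173828125/13060694016
P(X=13) = 1220703125/13060694016
Sum = 341796875/544195584

P(X ≥ 11) = 341796875/544195584 ≈ 62.81%


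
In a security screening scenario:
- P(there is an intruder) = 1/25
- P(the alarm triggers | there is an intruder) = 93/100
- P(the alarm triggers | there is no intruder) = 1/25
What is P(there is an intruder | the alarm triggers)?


Using Bayes' theorem:
P(A|B) = P(B|A)·P(A) / P(B)

P(the alarm triggers) = 93/100 × 1/25 + 1/25 × 24/25
= 93/2500 + 24/625 = 189/2500

P(there is an intruder|the alarm triggers) = (93/2500) / (189/2500) = 31/63

P(there is an intruder|the alarm triggers) = 31/63 ≈ 49.21%


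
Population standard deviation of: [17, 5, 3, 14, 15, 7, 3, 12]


Mean = 76/8 = 19/2
  (17-19/2)²=225/4
  (5-19/2)²=81/4
  (3-19/2)²=169/4
  (14-19/2)²=81/4
  (15-19/2)²=121/4
  (7-19/2)²=25/4
  (3-19/2)²=169/4
  (12-19/2)²=25/4
Σ(x-μ)² = 224
σ² = 224/8 = 28

σ = √(28) ≈ 5.2915


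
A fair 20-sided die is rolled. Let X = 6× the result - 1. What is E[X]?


E[die] = (1+20)/2 = 21/2
E[X] = 6×21/2 - 1 = 62

E[X] = 62


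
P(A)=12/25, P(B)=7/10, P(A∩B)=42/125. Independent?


P(A)×P(B) = 42/125
P(A∩B) = 42/125
Equal ✓ → Independent

Yes, independent


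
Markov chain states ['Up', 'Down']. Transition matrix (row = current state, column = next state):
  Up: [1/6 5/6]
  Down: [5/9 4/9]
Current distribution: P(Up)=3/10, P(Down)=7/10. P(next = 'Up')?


P(next=Up) = Σᵢ P(now=i)×P(i→Up)
= 3/10×1/6 + 7/10×5/9
= 1/20 + 7/18 = 79/180

P = 79/180 ≈ 0.4389


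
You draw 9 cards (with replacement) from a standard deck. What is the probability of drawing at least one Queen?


P(not a Queen) = 48/52 = 12/13
P(none in 9 draws) = (12/13)^9 = 5159780352/10604499373
P(≥1 Queen) = 1 - 5159780352/10604499373 = 5444719021/10604499373

P = 5444719021/10604499373 ≈ 51.34%


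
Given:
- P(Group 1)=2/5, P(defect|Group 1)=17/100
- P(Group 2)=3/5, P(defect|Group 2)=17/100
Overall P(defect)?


P(B) = Σ P(B|Aᵢ)×P(Aᵢ)
  17/100×2/5 = 17/250
  17/100×3/5 = 51/500
Sum = 17/100

P(defect) = 17/100 ≈ 17.00%


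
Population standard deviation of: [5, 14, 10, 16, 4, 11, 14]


Mean = 74/7
  (5-74/7)²=1521/49
  (14-74/7)²=576/49
  (10-74/7)²=16/49
  (16-74/7)²=1444/49
  (4-74/7)²=2116/49
  (11-74/7)²=9/49
  (14-74/7)²=576/49
Σ(x-μ)² = 894/7
σ² = (894/7)/7 = 894/49

σ = √(894/49) ≈ 4.2714


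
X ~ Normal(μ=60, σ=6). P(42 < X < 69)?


z₁=(42-60)/6=-3.0, z₂=(69-60)/6=1.5
P = Φ(1.5) - Φ(-3.0) = 0.933193 - 0.001350 = 0.931843 ≈ 0.9318

P(42 < X < 69) ≈ 0.9318


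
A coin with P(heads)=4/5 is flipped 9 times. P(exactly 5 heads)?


Binomial: P(X=5) = C(9,5)×p^5×(1-p)^4
= 126 × 1024/3125 × 1/625 = 129024/1953125

P(X=5) = 129024/1953125 ≈ 6.61%


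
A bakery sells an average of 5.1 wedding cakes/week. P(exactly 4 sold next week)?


Poisson(λ=5.1): P(X=4) = e^(-λ)×λ^k/k!
= e^(-5.1) × 5.1^4 / 4!
≈ 0.006096746566 × 676.5201 / 24 ≈ 0.171857

P(X=4) ≈ 0.171857 ≈ 17.19%


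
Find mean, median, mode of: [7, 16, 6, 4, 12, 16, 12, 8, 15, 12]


Sorted: [4, 6, 7, 8, 12, 12, 12, 15, 16, 16]
Mean = 108/10 = 54/5
Median = 12
Freq: {7: 1, 16: 2, 6: 1, 4: 1, 12: 3, 8: 1, 15: 1}
Mode: [12]

Mean=54/5, Median=12, Mode=12


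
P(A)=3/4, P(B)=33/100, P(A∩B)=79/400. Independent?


P(A)×P(B) = 99/400
P(A∩B) = 79/400
Not equal → NOT independent

No, not independent


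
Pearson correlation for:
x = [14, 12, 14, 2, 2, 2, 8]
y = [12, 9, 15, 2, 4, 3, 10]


n=7, Σx=54, Σy=55, Σxy=584, Σx²=612, Σy²=579
r = (7×584 - 54×55)/√((7×612 - 54²)(7×579 - 55²))
= 1118/√(1368×1028) = 1118/√1406304 ≈ 1118/1185.8769 ≈ 0.9428

r ≈ 0.9428


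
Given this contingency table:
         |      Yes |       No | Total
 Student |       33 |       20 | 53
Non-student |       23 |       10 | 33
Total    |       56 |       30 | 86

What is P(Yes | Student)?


P(Yes | Student) = 33/(33+20) = 33/53

P(Yes|Student) = 33/53 ≈ 62.26%


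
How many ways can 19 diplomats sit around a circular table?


Circular arrangements of 19 distinct objects: fix one position to break rotational symmetry.
(n-1)! = 18! = 6402373705728000

6402373705728000


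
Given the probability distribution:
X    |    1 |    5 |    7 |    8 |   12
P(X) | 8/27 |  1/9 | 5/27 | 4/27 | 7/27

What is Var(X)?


E[X] = 58/9
E[X²] = 1592/27
Var(X) = E[X²] - (E[X])² = 1592/27 - 3364/81 = 1412/81

Var(X) = 1412/81 ≈ 17.4321


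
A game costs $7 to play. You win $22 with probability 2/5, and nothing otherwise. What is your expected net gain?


E[gain] = (22-7)×2/5 + (-7)×3/5
= 6 - 21/5 = 9/5

Expected net gain = $9/5 ≈ $1.80


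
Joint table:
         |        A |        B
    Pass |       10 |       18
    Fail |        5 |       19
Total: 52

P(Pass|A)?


P(Pass|A) = 10/(10+5) = 10/15 = 2/3

P = 2/3 ≈ 66.67%


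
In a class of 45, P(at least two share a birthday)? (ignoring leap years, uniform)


P(all different) = Π(365-i)/365 for i=0..44
= 0.059024
P(match) = 1 - 0.059024 = 0.940976

P ≈ 0.9410 ≈ 94.10%


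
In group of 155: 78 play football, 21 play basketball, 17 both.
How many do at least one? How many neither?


|A∪B| = 78+21-17 = 82
Neither = 155-82 = 73

At least one: 82; Neither: 73


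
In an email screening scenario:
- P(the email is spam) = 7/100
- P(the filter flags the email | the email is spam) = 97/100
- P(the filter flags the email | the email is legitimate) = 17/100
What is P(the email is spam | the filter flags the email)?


Using Bayes' theorem:
P(A|B) = P(B|A)·P(A) / P(B)

P(the filter flags the email) = 97/100 × 7/100 + 17/100 × 93/100
= 679/10000 + 1581/10000 = 113/500

P(the email is spam|the filter flags the email) = (679/10000) / (113/500) = 679/2260

P(the email is spam|the filter flags the email) = 679/2260 ≈ 30.04%


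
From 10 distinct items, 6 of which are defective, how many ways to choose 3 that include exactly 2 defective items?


Choose 2 of the 6 defective items and 1 of the other 4 items:
C(6,2)×C(4,1) = 15×4 = 60

60


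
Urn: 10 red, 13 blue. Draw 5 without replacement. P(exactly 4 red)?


Hypergeometric: C(10,4)×C(13,1)/C(23,5)
= 210×13/33649 = 390/4807

P(X=4) = 390/4807 ≈ 8.11%


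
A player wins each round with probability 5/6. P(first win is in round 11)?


Geometric: P(X=11) = (1-p)^(k-1)×p = (1/6)^10×5/6 = 5/362797056

P(X=11) = 5/362797056 ≈ 0.00%


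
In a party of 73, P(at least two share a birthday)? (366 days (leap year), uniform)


P(all different) = Π(366-i)/366 for i=0..72
= 0.000449
P(match) = 1 - 0.000449 = 0.999551

P ≈ 0.9996 ≈ 99.96%


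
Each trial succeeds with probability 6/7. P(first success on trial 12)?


Geometric: P(X=12) = (1-p)^(k-1)×p = (1/7)^11×6/7 = 6/13841287201

P(X=12) = 6/13841287201 ≈ 0.00%


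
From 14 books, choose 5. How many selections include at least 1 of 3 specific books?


Complement: C(14,5) - C(11,5) = 2002 - 462 = 1540

1540


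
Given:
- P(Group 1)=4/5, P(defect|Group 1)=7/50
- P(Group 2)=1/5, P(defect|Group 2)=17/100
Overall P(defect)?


P(B) = Σ P(B|Aᵢ)×P(Aᵢ)
  7/50×4/5 = 14/125
  17/100×1/5 = 17/500
Sum = 73/500

P(defect) = 73/500 ≈ 14.60%


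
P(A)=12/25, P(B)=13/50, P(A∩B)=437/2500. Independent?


P(A)×P(B) = 78/625
P(A∩B) = 437/2500
Not equal → NOT independent

No, not independent


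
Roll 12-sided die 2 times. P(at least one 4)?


P(no 4)^2 = (11/12)^2 = 121/144
P(≥1) = 1 - 121/144 = 23/144

P = 23/144 ≈ 15.97%


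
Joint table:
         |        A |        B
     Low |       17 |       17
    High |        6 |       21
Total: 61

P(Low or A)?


P(Low∨A) = P(Low) + P(A) - P(Low∧A)
= (34 + 23 - 17)/61 = 40/61

P = 40/61 ≈ 65.57%


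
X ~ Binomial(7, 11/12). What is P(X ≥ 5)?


P(X ≥ 5) = Σ P(X=i) for i=5..7
P(X=5) = 1127357/11943936
P(X=6) = 12400927/35831808
P(X=7) = 19487171/35831808
Sum = 11756723/11943936

P(X ≥ 5) = 11756723/11943936 ≈ 98.43%


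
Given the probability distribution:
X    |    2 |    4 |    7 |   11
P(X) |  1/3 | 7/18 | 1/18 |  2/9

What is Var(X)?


E[X] = 91/18
E[X²] = 223/6
Var(X) = E[X²] - (E[X])² = 223/6 - 8281/324 = 3761/324

Var(X) = 3761/324 ≈ 11.6080


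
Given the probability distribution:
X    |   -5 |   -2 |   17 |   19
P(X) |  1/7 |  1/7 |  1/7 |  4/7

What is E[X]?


E[X] = Σ x·P(X=x)
= (-5)×(1/7) + (-2)×(1/7) + (17)×(1/7) + (19)×(4/7)
= 86/7

E[X] = 86/7


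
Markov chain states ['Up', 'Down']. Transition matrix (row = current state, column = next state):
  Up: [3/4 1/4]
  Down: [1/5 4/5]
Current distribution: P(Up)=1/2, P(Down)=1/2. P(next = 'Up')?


P(next=Up) = Σᵢ P(now=i)×P(i→Up)
= 1/2×3/4 + 1/2×1/5
= 3/8 + 1/10 = 19/40

P = 19/40 ≈ 0.4750


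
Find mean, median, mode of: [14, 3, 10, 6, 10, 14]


Sorted: [3, 6, 10, 10, 14, 14]
Mean = 57/6 = 19/2
Median = 10
Freq: {14: 2, 3: 1, 10: 2, 6: 1}
Mode: [10, 14]

Mean=19/2, Median=10, Mode=[10, 14]
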